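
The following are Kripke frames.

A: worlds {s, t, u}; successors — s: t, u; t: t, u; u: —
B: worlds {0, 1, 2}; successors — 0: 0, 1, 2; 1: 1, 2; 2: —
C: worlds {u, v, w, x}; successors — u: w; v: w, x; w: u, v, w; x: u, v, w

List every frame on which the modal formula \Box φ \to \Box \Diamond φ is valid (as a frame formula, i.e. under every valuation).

This is the axiom for a generalized confluence (Geach) condition; its first-order frame correspondent is \forall x \forall z (xRz \to \exists w (xRw \wedge zRw)).
A: fails — sRu but no w with sRw and uRw.
B: fails — 0R2 but no w with 0Rw and 2Rw.
C: ✓.
Valid on: C.

C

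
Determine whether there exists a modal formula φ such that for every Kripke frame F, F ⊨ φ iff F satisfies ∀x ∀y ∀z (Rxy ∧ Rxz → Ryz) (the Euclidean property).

This is a Sahlqvist condition; the 5 axiom ◇q → □◇q defines it.

Definable; ◇q → □◇q defines it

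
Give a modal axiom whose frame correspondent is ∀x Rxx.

The condition is reflexivity. The T schema □q → q defines it.
Suppose □q→q is valid. At any x set V(q)={w : Rxw}. Then □q holds at x, so q holds at x, i.e. Rxx.

□q → q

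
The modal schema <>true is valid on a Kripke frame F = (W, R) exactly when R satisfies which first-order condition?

◇⊤ holds at w iff w has a successor, so frame-validity of ◇⊤ is exactly seriality. Equivalently via □q → ◇q:
Suppose □q→◇q is valid. At any x set V(q)=W. Then □q at x, so ◇q at x, so x has a successor.
Conversely, on a frame with seriality the schema holds at every world under every valuation.
Frame condition: forall x exists y Rxy.

seriality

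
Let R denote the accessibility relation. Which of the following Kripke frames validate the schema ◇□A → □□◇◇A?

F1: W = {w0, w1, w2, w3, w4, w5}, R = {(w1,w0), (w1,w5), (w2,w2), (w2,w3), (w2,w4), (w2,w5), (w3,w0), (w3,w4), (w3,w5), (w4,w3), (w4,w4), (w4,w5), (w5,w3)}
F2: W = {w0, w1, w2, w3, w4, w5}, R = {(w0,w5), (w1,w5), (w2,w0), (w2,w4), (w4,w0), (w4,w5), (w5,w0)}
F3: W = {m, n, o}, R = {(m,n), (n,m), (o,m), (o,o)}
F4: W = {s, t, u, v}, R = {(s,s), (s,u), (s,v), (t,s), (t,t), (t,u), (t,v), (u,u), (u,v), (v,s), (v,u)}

Frame correspondent (Sahlqvist): ∀x ∀y ∀z ((xRy ∧ xR²z) → ∃w (yRw ∧ zR²w)) — i.e. a generalized confluence (Geach) condition.
F1: fails — w1Rw0, w1R²w3 but no w with w0Rw and w3R²w.
F2: fails — w2Rw0, w2R²w0 but no w with w0Rw and w0R²w.
F3: fails — oRm, oR²m but no w with mRw and mR²w.
F4: holds.
Valid on: F4.

F4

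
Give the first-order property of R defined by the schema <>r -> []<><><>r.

This is a Sahlqvist (Geach-type) schema ◇^1□^0r → □^1◇^3r.
First-order correspondent: forall x forall y forall z ((xRy & xRz) -> exists w (y = w & z R^3 w)).

forall x forall y forall z ((xRy & xRz) -> exists w (y = w & z R^3 w))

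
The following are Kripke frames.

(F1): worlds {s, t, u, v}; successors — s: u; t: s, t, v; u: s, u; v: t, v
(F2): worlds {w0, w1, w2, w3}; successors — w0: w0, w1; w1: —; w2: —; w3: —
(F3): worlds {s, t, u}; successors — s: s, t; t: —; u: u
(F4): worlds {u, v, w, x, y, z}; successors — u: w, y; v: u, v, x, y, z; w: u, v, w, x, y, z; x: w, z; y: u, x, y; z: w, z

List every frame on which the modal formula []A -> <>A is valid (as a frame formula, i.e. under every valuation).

This is the axiom for seriality; its first-order frame correspondent is forall x exists y Rxy.
(F1): ✓.
(F2): fails — world w1 has no successor.
(F3): fails — world t has no successor.
(F4): ✓.
Valid on: (F1), (F4).

(F1), (F4)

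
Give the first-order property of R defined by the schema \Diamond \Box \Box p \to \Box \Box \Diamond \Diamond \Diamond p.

\forall x \forall y \forall z ((xRy \wedge x R^2 z) \to \exists w (y R^2 w \wedge z R^3 w))

This is a Sahlqvist (Geach-type) schema ◇^1□^2p → □^2◇^3p.
Minimal-valuation argument: fix x; take any y with xR^1y and any z with xR^2z. Set V(p) to the set of worlds R-reachable from y in exactly 2 steps. Then □^2p holds at y, so the antecedent holds at x; validity forces ◇^3p at z, giving a w with zR^3w and yR^2w.
First-order correspondent: \forall x \forall y \forall z ((xRy \wedge x R^2 z) \to \exists w (y R^2 w \wedge z R^3 w)).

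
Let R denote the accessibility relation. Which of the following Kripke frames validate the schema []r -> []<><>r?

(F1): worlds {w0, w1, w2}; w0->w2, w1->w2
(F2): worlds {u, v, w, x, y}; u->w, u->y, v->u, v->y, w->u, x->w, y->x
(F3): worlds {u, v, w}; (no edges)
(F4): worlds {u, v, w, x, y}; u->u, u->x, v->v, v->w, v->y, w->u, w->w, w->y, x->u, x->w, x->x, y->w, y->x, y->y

Frame correspondent (Sahlqvist): forall x forall z (xRz -> exists w (xRw & z R^2 w)) — i.e. a generalized confluence (Geach) condition.
(F1): fails — w0Rw2 but no w with w0Rw and w2R²w.
(F2): fails — vRy but no t with vRt and yR²t.
(F3): ✓.
(F4): ✓.

(F3), (F4)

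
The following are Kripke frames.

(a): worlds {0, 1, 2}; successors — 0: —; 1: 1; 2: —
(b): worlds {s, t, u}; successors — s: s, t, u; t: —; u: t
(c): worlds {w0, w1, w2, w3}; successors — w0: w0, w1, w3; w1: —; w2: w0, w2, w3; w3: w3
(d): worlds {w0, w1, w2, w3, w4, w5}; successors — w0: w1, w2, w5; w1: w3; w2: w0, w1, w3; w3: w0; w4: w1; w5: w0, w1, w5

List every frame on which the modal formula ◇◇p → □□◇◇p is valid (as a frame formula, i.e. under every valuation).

(a)

Frame correspondent (Sahlqvist): ∀x ∀y ∀z ((xR²y ∧ xR²z) → ∃w (y = w ∧ zR²w)) — i.e. a generalized confluence (Geach) condition.
(a): holds.
(b): fails — sR²s, sR²t but no w with s=w and tR²w.
(c): fails — w0R²w0, w0R²w1 but no w with w0=w and w1R²w.
(d): fails — w0R²w0, w0R²w3 but no w with w0=w and w3R²w.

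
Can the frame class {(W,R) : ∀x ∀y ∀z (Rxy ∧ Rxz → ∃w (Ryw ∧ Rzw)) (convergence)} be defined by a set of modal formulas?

Definable; ◇□p → □◇p defines it

This is a Sahlqvist condition; the .2 axiom ◇□p → □◇p defines it.
Suppose ◇□p→□◇p is valid. Take Rxy, Rxz and set V(p)={w : Ryw}. Then □p at y so ◇□p at x, so □◇p at x, so ◇p at z, giving w with Rzw and Ryw.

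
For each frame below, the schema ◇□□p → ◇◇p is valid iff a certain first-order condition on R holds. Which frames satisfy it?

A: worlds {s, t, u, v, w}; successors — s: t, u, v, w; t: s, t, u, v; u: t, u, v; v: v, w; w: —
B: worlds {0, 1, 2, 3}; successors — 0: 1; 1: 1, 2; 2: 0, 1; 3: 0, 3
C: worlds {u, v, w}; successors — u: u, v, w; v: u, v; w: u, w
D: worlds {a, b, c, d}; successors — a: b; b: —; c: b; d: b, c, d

B, C

The schema corresponds to a generalized confluence (Geach) condition: ∀x ∀y (xRy → ∃w (yR²w ∧ xR²w)).
A: fails — sRw but no w* with wR²w* and sR²w*.
B: ✓.
C: ✓.
D: fails — aRb but no w with bR²w and aR²w.
Valid on: B, C.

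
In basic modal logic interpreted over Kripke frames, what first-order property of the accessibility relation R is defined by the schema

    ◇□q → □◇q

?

convergence: ∀x ∀y ∀z (Rxy ∧ Rxz → ∃w (Ryw ∧ Rzw))

This is the .2 axiom.
It corresponds to convergence: ∀x ∀y ∀z (Rxy ∧ Rxz → ∃w (Ryw ∧ Rzw)).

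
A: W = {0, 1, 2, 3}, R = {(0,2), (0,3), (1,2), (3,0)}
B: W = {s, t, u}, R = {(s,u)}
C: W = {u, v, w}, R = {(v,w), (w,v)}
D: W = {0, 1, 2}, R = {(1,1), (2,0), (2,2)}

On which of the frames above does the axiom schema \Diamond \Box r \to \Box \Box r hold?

The schema corresponds to a generalized confluence (Geach) condition: \forall x \forall y \forall z ((xRy \wedge x R^2 z) \to \exists w (yRw \wedge z = w)).
A: fails — 0R2, 0R²0 but no w with 2Rw and 0=w.
B: holds.
C: holds.
D: fails — 2R0, 2R²0 but no w with 0Rw and 0=w.
Valid on: B, C.

B, C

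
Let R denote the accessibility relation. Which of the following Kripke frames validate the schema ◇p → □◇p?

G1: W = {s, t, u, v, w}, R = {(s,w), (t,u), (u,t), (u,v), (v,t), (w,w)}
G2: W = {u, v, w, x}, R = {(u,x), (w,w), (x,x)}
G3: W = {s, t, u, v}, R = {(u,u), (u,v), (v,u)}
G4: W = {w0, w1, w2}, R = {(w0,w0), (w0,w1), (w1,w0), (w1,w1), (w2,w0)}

The schema corresponds to the Euclidean property: ∀x ∀y ∀z (Rxy ∧ Rxz → Ryz).
G1: fails — Rtu and Rtu but not Ruu.
G2: condition met.
G3: fails — Ruv and Ruv but not Rvv.
G4: condition met.

G2, G4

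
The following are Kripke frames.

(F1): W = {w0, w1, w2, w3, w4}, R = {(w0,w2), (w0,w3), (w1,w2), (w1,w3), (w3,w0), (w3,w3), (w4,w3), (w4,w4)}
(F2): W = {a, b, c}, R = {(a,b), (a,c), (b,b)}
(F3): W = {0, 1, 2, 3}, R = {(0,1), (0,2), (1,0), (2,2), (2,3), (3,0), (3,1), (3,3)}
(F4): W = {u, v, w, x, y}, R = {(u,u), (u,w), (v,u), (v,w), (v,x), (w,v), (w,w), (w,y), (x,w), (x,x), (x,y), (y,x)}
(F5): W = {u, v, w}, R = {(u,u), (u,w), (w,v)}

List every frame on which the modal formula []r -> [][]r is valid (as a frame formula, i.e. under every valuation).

(F2)

This is the axiom for transitivity; its first-order frame correspondent is forall x forall y forall z (Rxy & Ryz -> Rxz).
(F1): fails — Rw1w3 and Rw3w0 but not Rw1w0.
(F2): holds.
(F3): fails — R10 and R02 but not R12.
(F4): fails — Rxw and Rwv but not Rxv.
(F5): fails — Ruw and Rwv but not Ruv.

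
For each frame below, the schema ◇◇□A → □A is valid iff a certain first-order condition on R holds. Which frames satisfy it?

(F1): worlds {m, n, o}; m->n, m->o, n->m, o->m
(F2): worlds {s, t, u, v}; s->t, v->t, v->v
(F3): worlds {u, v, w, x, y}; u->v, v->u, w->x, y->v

(F1), (F3)

Frame correspondent (Sahlqvist): ∀x ∀y ∀z ((xR²y ∧ xRz) → ∃w (yRw ∧ z = w)) — i.e. a generalized confluence (Geach) condition.
(F1): holds.
(F2): fails — vR²t, vRt but no w with tRw and t=w.
(F3): holds.
Valid on: (F1), (F3).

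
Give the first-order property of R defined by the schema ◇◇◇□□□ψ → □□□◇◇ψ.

∀x ∀y ∀z ((xR³y ∧ xR³z) → ∃w (yR³w ∧ zR²w))

This is a Sahlqvist (Geach-type) schema ◇^3□^3ψ → □^3◇^2ψ.
First-order correspondent: ∀x ∀y ∀z ((xR³y ∧ xR³z) → ∃w (yR³w ∧ zR²w)).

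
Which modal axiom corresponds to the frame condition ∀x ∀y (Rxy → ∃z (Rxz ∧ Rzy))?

This is density; the standard corresponding axiom is C4: □□ψ → □ψ.
Suppose □□ψ→□ψ is valid. Take Rxy and set V(ψ)={w : xR²w}. Then □□ψ at x, so □ψ at x, so ψ at y, i.e. ∃z(Rxz∧Rzy).

□□ψ → □ψ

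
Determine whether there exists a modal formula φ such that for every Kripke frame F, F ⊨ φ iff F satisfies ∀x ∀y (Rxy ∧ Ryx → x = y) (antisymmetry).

Modal frame validity is preserved under surjective bounded morphisms.
The 6-cycle (worlds w0,w1,w2,w3,w4,w5 with w0→w1→w2→w3→w4→w5→w0) is antisymmetric. Sending even-indexed worlds to • and odd-indexed worlds to ∘ is a surjective bounded morphism onto the two-world frame with •↔∘, which is not antisymmetric.
So no modal formula (or set of formulas) defines exactly the antisymmetric frames.

No — not modally definable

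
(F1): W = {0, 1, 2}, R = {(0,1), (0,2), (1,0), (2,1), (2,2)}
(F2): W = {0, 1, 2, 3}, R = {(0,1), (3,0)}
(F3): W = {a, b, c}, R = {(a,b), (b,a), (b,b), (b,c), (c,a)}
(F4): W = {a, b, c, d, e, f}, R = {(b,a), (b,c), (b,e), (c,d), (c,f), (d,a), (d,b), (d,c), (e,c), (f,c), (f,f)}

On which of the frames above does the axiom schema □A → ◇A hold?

(F1), (F3)

Frame correspondent (Sahlqvist): ∀x ∃y Rxy — i.e. seriality.
(F1): condition met.
(F2): fails — world 1 has no successor.
(F3): condition met.
(F4): fails — world a has no successor.
Valid on: (F1), (F3).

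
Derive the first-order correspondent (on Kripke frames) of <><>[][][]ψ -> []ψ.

This is a Sahlqvist (Geach-type) schema ◇^2□^3ψ → □^1◇^0ψ.
Minimal-valuation argument: fix x; take any y with xR^2y and any z with xR^1z. Set V(ψ) to the set of worlds R-reachable from y in exactly 3 steps. Then □^3ψ holds at y, so the antecedent holds at x; validity forces ◇^0ψ at z, giving a w with zR^0w and yR^3w.
First-order correspondent: forall x forall y forall z ((x R^2 y & xRz) -> exists w (y R^3 w & z = w)).

forall x forall y forall z ((x R^2 y & xRz) -> exists w (y R^3 w & z = w))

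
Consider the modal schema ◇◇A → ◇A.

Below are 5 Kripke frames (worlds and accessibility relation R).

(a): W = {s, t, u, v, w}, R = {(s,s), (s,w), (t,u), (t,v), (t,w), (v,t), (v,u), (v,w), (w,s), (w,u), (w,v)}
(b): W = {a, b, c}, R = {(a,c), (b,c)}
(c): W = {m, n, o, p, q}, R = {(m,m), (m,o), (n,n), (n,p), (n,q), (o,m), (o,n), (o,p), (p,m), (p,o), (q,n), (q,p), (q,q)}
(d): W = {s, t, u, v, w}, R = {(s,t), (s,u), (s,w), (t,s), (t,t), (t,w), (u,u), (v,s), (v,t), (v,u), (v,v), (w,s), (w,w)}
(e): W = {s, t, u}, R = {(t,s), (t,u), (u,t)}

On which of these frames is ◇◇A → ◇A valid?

This is the axiom for transitivity; its first-order frame correspondent is ∀x ∀y ∀z (Rxy ∧ Ryz → Rxz).
(a): fails — Rtv and Rvt but not Rtt.
(b): satisfies the condition.
(c): fails — Rom and Rmo but not Roo.
(d): fails — Rvt and Rtw but not Rvw.
(e): fails — Rtu and Rut but not Rtt.
Valid on: (b).

(b)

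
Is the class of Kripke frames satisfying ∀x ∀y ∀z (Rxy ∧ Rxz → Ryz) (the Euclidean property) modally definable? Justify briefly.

Yes — defined by ◇q → □◇q

This is a Sahlqvist condition; the 5 axiom ◇q → □◇q defines it.
Suppose ◇q→□◇q is valid. Take Rxy, Rxz and set V(q)={y}. Then ◇q at x, so □◇q at x, so ◇q at z, so some w with Rzw has q; w=y, i.e. Rzy. By symmetry of the argument, Ryz.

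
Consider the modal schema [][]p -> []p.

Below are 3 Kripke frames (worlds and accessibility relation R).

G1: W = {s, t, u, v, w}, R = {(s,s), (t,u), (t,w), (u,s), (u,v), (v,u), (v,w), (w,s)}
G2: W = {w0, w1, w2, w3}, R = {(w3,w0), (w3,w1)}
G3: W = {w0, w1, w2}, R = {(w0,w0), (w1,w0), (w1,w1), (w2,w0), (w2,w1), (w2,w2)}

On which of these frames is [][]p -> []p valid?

Frame correspondent (Sahlqvist): forall x forall y (Rxy -> exists z (Rxz & Rzy)) — i.e. density.
G1: fails — Ruv but no z with Ruz and Rzv.
G2: fails — Rw3w1 but no z with Rw3z and Rzw1.
G3: ✓.

G3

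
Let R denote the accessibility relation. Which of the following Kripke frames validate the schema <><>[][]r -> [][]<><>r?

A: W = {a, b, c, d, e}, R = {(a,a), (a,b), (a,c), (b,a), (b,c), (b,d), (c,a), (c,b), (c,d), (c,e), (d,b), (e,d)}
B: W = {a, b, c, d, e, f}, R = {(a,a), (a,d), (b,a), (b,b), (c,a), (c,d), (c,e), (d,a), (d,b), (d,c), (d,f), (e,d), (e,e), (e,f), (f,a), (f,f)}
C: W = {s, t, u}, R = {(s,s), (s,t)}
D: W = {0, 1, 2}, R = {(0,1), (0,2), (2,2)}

This is the axiom for a generalized confluence (Geach) condition; its first-order frame correspondent is forall x forall y forall z ((x R^2 y & x R^2 z) -> exists w (y R^2 w & z R^2 w)).
A: fails — aR²d, aR²e but no w with dR²w and eR²w.
B: holds.
C: fails — sR²s, sR²t but no w with sR²w and tR²w.
D: holds.

B, D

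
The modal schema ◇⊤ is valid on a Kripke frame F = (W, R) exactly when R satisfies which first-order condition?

◇⊤ holds at w iff w has a successor, so frame-validity of ◇⊤ is exactly seriality. Equivalently via □q → ◇q:
Suppose □q→◇q is valid. At any x set V(q)=W. Then □q at x, so ◇q at x, so x has a successor.
Conversely, on a frame with seriality the schema holds at every world under every valuation.
So the correspondent is seriality.

seriality: ∀x ∃y Rxy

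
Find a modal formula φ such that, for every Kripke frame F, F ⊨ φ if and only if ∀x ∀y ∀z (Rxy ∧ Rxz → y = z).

◇s → □s

This is partial functionality; the standard corresponding axiom is CD: ◇s → □s.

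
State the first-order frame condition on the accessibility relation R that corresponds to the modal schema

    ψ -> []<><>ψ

forall x forall z (xRz -> exists w (x = w & z R^2 w))

This is a Sahlqvist (Geach-type) schema ◇^0□^0ψ → □^1◇^2ψ.
Minimal-valuation argument: fix x; take any y with xR^0y and any z with xR^1z. Set V(ψ) to the set of worlds R-reachable from y in exactly 0 steps. Then □^0ψ holds at y, so the antecedent holds at x; validity forces ◇^2ψ at z, giving a w with zR^2w and yR^0w.
First-order correspondent: forall x forall z (xRz -> exists w (x = w & z R^2 w)).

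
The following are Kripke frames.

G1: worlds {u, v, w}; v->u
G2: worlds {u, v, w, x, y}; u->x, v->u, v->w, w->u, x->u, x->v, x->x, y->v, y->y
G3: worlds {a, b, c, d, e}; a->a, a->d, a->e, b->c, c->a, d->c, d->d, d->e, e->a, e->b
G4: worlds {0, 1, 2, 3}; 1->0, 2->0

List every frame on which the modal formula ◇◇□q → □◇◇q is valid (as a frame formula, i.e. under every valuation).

G1, G4

This is the axiom for a generalized confluence (Geach) condition; its first-order frame correspondent is ∀x ∀y ∀z ((xR²y ∧ xRz) → ∃w (yRw ∧ zR²w)).
G1: condition met.
G2: fails — yR²u, yRy but no t with uRt and yR²t.
G3: fails — dR²b, dRc but no w with bRw and cR²w.
G4: condition met.
Valid on: G1, G4.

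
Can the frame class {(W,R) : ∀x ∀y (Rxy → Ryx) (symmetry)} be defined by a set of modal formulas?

Yes — defined by r → □◇r

Yes: it is symmetry, defined by the B schema r → □◇r.
Suppose r→□◇r is valid. Take Rxy and set V(r)={x}. Then r at x, so □◇r at x, so ◇r at y, so some z with Ryz has r; z=x, i.e. Ryx.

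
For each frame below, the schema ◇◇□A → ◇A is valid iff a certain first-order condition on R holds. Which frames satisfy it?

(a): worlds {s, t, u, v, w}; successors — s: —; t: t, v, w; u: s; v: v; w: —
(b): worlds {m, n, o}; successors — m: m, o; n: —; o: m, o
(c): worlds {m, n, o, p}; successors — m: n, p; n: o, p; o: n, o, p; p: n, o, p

The schema corresponds to a generalized confluence (Geach) condition: ∀x ∀y (xR²y → ∃w (yRw ∧ xRw)).
(a): fails — tR²w but no w* with wRw* and tRw*.
(b): satisfies the condition.
(c): satisfies the condition.
Valid on: (b), (c).

(b), (c)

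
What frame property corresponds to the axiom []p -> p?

Suppose □p→p is valid. At any x set V(p)={w : Rxw}. Then □p holds at x, so p holds at x, i.e. Rxx.
The converse is a direct semantic check.
So the correspondent is reflexivity.

reflexivity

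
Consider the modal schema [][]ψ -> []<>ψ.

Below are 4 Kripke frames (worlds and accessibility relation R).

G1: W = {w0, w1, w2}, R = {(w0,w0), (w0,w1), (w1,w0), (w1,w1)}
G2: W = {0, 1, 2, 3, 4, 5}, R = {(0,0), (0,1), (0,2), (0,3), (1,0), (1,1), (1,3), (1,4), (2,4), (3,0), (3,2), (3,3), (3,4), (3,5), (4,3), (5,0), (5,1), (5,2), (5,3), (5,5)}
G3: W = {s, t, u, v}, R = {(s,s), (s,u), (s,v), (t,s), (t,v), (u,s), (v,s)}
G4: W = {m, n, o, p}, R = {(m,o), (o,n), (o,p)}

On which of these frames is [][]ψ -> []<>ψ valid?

This is the axiom for a generalized confluence (Geach) condition; its first-order frame correspondent is forall x forall z (xRz -> exists w (x R^2 w & zRw)).
G1: ✓.
G2: ✓.
G3: ✓.
G4: fails — oRn but no w with oR²w and nRw.

G1, G2, G3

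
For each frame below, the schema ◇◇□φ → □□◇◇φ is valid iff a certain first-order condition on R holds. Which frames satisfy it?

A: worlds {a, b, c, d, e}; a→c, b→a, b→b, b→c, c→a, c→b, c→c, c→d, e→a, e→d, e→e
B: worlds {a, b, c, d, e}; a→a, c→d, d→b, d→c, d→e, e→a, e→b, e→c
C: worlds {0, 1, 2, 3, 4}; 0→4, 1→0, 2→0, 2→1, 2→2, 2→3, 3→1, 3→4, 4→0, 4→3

Frame correspondent (Sahlqvist): ∀x ∀y ∀z ((xR²y ∧ xR²z) → ∃w (yRw ∧ zR²w)) — i.e. a generalized confluence (Geach) condition.
A: fails — aR²a, aR²d but no w with aRw and dR²w.
B: fails — cR²b, cR²b but no w with bRw and bR²w.
C: fails — 0R²0, 0R²0 but no w with 0Rw and 0R²w.
Valid on no frame.

none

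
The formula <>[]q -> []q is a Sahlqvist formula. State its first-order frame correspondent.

the Euclidean property: forall x forall y forall z (Rxy & Rxz -> Ryz)

Replacing q by ¬q and contraposing gives the equivalent schema ◇q → □◇q.
Suppose ◇q→□◇q is valid. Take Rxy, Rxz and set V(q)={y}. Then ◇q at x, so □◇q at x, so ◇q at z, so some w with Rzw has q; w=y, i.e. Rzy. By symmetry of the argument, Ryz.
The converse is a direct semantic check.
So the correspondent is the Euclidean property.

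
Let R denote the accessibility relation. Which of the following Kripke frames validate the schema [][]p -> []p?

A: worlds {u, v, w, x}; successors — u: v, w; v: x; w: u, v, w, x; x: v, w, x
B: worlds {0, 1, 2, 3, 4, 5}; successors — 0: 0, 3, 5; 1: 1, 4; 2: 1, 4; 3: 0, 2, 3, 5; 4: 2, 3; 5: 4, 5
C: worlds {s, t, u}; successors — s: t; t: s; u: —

A, B

This is the axiom for density; its first-order frame correspondent is forall x forall y (Rxy -> exists z (Rxz & Rzy)).
A: condition met.
B: condition met.
C: fails — Rts but no z with Rtz and Rzs.
Valid on: A, B.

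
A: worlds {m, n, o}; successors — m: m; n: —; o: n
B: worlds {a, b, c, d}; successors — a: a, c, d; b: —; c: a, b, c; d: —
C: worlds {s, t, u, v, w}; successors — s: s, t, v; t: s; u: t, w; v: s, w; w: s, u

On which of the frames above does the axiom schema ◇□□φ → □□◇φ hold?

A, C

Frame correspondent (Sahlqvist): ∀x ∀y ∀z ((xRy ∧ xR²z) → ∃w (yR²w ∧ zRw)) — i.e. a generalized confluence (Geach) condition.
A: ✓.
B: fails — aRa, aR²b but no w with aR²w and bRw.
C: ✓.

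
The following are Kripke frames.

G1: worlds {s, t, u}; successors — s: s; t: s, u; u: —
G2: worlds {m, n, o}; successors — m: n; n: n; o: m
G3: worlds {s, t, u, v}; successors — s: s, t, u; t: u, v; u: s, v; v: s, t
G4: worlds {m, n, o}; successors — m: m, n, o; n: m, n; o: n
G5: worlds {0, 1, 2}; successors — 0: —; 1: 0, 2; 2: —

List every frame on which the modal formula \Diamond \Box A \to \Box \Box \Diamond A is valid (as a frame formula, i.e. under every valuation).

G2, G4, G5

Frame correspondent (Sahlqvist): \forall x \forall y \forall z ((xRy \wedge x R^2 z) \to \exists w (yRw \wedge zRw)) — i.e. a generalized confluence (Geach) condition.
G1: fails — tRu, tR²s but no w with uRw and sRw.
G2: holds.
G3: fails — sRt, sR²v but no w with tRw and vRw.
G4: holds.
G5: holds.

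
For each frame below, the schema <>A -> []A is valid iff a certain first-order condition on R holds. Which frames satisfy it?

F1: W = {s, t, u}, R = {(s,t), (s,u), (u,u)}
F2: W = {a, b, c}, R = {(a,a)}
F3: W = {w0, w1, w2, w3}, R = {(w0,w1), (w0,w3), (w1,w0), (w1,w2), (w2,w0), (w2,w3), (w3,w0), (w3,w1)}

Frame correspondent (Sahlqvist): forall x forall y forall z (Rxy & Rxz -> y = z) — i.e. partial functionality.
F1: fails — s sees both t and u.
F2: satisfies the condition.
F3: fails — w0 sees both w1 and w3.
Valid on: F2.

F2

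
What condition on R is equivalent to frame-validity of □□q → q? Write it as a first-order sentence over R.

∀x ∃w (xR²w ∧ x = w)

This is a Sahlqvist (Geach-type) schema ◇^0□^2q → □^0◇^0q.
Minimal-valuation argument: fix x; take any y with xR^0y and any z with xR^0z. Set V(q) to the set of worlds R-reachable from y in exactly 2 steps. Then □^2q holds at y, so the antecedent holds at x; validity forces ◇^0q at z, giving a w with zR^0w and yR^2w.
First-order correspondent: ∀x ∃w (xR²w ∧ x = w).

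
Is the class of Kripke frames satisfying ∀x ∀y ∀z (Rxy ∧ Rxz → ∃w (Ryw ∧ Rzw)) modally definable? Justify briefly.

Definable; ◇□r → □◇r defines it

The condition is convergence. A defining modal formula is ◇□r → □◇r.
Suppose ◇□r→□◇r is valid. Take Rxy, Rxz and set V(r)={w : Ryw}. Then □r at y so ◇□r at x, so □◇r at x, so ◇r at z, giving w with Rzw and Ryw.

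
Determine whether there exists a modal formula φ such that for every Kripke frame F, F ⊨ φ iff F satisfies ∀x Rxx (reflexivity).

The condition is reflexivity. A defining modal formula is □p → p.
Suppose □p→p is valid. At any x set V(p)={w : Rxw}. Then □p holds at x, so p holds at x, i.e. Rxx.

Yes, by □p → p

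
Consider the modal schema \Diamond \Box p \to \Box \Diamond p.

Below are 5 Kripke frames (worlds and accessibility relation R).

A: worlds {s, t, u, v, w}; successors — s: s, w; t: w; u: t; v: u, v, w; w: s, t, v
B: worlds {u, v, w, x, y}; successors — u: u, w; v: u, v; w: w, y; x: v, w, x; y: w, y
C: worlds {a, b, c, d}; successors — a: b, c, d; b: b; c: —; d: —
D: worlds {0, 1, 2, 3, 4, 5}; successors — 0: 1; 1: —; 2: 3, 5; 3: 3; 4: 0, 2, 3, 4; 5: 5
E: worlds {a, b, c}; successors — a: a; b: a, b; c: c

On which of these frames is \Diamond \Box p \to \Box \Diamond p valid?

The schema corresponds to convergence: \forall x \forall y \forall z (Rxy \wedge Rxz \to \exists w (Ryw \wedge Rzw)).
A: fails — Rvv and Rvu but v and u have no common successor.
B: fails — Rxw and Rxv but w and v have no common successor.
C: fails — Rac and Rac but c and c have no common successor.
D: fails — R01 and R01 but 1 and 1 have no common successor.
E: ✓.

E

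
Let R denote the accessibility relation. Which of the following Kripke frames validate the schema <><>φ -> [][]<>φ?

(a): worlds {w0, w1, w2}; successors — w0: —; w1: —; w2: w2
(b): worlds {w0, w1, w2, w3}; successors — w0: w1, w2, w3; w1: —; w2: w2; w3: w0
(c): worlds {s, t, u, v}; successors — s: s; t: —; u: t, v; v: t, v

This is the axiom for a generalized confluence (Geach) condition; its first-order frame correspondent is forall x forall y forall z ((x R^2 y & x R^2 z) -> exists w (y = w & zRw)).
(a): ✓.
(b): fails — w0R²w0, w0R²w0 but no w with w0=w and w0Rw.
(c): fails — uR²t, uR²t but no w with t=w and tRw.
Valid on: (a).

(a)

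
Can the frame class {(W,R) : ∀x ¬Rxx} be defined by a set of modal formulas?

Modal frame validity is preserved under surjective bounded morphisms.
The 5-cycle (worlds w0,w1,w2,w3,w4 with w0→w1→w2→w3→w4→w0) is irreflexive, and the map sending every world to a single reflexive point • is a surjective bounded morphism (forth: every edge maps to (•,•); back: every world has a successor). So any modal formula valid on the 5-cycle is also valid on the reflexive point, which is not irreflexive.
Hence irreflexivity is not modally definable.

Not modally definable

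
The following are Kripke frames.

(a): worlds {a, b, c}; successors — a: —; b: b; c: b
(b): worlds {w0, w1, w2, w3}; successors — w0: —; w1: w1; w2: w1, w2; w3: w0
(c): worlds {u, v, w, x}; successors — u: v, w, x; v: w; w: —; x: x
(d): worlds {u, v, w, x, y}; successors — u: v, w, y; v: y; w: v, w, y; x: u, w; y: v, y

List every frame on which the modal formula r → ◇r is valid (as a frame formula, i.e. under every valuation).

The schema corresponds to reflexivity: ∀x Rxx.
(a): fails — world a does not see itself.
(b): fails — world w0 does not see itself.
(c): fails — world u does not see itself.
(d): fails — world u does not see itself.
Valid on no frame.

none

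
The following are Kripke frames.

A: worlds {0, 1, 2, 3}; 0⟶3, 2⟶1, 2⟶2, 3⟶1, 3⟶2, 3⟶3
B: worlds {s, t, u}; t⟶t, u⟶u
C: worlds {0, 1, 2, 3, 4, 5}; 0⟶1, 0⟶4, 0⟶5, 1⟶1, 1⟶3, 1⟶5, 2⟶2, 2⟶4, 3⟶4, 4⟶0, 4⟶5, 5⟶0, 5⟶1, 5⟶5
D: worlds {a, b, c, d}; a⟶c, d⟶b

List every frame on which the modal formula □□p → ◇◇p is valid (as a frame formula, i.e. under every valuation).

C

This is the axiom for a generalized confluence (Geach) condition; its first-order frame correspondent is ∀x ∃w (xR²w ∧ xR²w).
A: fails — at 1 but no w with 1R²w and 1R²w.
B: fails — at s but no w with sR²w and sR²w.
C: ✓.
D: fails — at a but no w with aR²w and aR²w.
Valid on: C.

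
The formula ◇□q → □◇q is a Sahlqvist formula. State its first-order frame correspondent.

convergence

This schema is the .2 axiom.
It corresponds to convergence: ∀x ∀y ∀z (Rxy ∧ Rxz → ∃w (Ryw ∧ Rzw)).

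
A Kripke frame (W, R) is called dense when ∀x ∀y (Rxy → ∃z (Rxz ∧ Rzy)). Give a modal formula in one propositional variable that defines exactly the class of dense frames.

The condition is density. The C4 schema □□s → □s defines it.

□□s → □s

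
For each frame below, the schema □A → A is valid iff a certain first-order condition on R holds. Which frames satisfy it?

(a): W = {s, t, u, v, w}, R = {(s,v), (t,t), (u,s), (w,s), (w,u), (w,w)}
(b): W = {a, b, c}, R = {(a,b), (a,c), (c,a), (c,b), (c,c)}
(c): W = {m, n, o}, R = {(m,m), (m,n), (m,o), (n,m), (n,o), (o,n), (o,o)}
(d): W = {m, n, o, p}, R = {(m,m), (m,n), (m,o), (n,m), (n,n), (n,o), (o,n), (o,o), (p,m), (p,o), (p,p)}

Frame correspondent (Sahlqvist): ∀x Rxx — i.e. reflexivity.
(a): fails — world s does not see itself.
(b): fails — world a does not see itself.
(c): fails — world n does not see itself.
(d): ✓.
Valid on: (d).

(d)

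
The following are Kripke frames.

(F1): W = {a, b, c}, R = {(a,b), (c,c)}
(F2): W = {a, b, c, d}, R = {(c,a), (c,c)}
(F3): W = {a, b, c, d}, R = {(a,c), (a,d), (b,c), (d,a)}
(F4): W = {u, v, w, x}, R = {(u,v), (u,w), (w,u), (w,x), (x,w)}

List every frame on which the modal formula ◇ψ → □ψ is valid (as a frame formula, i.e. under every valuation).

The schema corresponds to partial functionality: ∀x ∀y ∀z (Rxy ∧ Rxz → y = z).
(F1): satisfies the condition.
(F2): fails — c sees both a and c.
(F3): fails — a sees both c and d.
(F4): fails — u sees both v and w.
Valid on: (F1).

(F1)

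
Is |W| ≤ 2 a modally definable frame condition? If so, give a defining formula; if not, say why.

Not definable by any modal formula

Modal frame validity is preserved under disjoint unions.
Any modal formula valid on each of 3 disjoint one-world frames is valid on their disjoint union (validity is preserved under disjoint unions). Each one-world frame has |W|=1≤2, but the union has |W|=3.
So the class is not modally definable.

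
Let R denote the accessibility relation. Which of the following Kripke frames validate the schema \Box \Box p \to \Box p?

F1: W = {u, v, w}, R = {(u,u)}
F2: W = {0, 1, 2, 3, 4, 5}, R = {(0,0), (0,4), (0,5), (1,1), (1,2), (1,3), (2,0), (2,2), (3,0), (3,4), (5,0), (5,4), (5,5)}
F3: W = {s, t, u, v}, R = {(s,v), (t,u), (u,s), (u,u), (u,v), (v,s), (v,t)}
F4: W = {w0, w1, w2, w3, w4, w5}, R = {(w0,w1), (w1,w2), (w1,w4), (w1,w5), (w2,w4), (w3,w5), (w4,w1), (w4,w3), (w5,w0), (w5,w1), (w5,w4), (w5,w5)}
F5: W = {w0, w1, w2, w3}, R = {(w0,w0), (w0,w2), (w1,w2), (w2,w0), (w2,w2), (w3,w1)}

Frame correspondent (Sahlqvist): \forall x \forall y (Rxy \to \exists z (Rxz \wedge Rzy)) — i.e. density.
F1: holds.
F2: holds.
F3: fails — Rvt but no z with Rvz and Rzt.
F4: fails — Rw1w2 but no z with Rw1z and Rzw2.
F5: fails — Rw3w1 but no z with Rw3z and Rzw1.
Valid on: F1, F2.

F1, F2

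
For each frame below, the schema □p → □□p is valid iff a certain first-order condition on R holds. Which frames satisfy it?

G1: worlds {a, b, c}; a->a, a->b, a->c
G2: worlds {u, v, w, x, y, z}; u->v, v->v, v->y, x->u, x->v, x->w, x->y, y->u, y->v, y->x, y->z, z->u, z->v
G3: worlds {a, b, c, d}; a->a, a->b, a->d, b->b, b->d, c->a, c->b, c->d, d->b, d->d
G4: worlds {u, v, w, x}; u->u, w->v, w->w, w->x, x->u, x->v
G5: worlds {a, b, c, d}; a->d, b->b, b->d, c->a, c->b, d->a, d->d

G1, G3

The schema corresponds to transitivity: ∀x ∀y ∀z (Rxy ∧ Ryz → Rxz).
G1: condition met.
G2: fails — Ruv and Rvy but not Ruy.
G3: condition met.
G4: fails — Rwx and Rxu but not Rwu.
G5: fails — Rcb and Rbd but not Rcd.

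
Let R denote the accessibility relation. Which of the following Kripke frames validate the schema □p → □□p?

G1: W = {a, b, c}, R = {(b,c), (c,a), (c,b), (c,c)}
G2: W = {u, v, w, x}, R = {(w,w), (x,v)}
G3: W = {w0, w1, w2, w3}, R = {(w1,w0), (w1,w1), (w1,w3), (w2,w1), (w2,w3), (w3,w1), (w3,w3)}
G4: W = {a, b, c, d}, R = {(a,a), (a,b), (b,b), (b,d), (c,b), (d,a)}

G2

The schema corresponds to transitivity: ∀x ∀y ∀z (Rxy ∧ Ryz → Rxz).
G1: fails — Rbc and Rca but not Rba.
G2: satisfies the condition.
G3: fails — Rw3w1 and Rw1w0 but not Rw3w0.
G4: fails — Rab and Rbd but not Rad.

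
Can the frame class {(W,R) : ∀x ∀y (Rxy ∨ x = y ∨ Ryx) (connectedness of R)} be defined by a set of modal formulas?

Modal frame validity is preserved under disjoint unions.
Take 4 disjoint single-world reflexive frames: each is trivially connected, but their disjoint union has 4 worlds with no edge between distinct components, so it is not connected.
So the class is not modally definable.

No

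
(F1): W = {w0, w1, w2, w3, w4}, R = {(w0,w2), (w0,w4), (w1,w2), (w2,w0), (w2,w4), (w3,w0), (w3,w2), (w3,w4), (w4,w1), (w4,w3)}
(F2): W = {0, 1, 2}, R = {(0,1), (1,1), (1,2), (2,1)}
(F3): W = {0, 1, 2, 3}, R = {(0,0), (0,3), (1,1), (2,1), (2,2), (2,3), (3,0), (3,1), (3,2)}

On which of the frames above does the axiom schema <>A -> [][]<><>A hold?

(F2)

The schema corresponds to a generalized confluence (Geach) condition: forall x forall y forall z ((xRy & x R^2 z) -> exists w (y = w & z R^2 w)).
(F1): fails — w0Rw2, w0R²w0 but no w with w2=w and w0R²w.
(F2): ✓.
(F3): fails — 0R0, 0R²1 but no w with 0=w and 1R²w.
Valid on: (F2).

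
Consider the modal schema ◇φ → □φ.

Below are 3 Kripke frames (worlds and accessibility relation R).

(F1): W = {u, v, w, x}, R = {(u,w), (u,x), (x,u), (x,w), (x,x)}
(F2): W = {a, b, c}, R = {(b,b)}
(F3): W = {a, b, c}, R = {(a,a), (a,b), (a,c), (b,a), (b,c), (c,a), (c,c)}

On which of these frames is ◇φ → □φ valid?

(F2)

The schema corresponds to partial functionality: ∀x ∀y ∀z (Rxy ∧ Rxz → y = z).
(F1): fails — u sees both w and x.
(F2): holds.
(F3): fails — a sees both a and b.
Valid on: (F2).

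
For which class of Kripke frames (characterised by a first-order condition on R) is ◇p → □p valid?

Partial functionality

Suppose ◇p→□p is valid. Take Rxy, Rxz and set V(p)={y}. Then ◇p at x, so □p at x, so p at z, i.e. z=y.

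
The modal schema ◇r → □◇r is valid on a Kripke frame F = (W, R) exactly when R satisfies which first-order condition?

Suppose ◇r→□◇r is valid. Take Rxy, Rxz and set V(r)={y}. Then ◇r at x, so □◇r at x, so ◇r at z, so some w with Rzw has r; w=y, i.e. Rzy. By symmetry of the argument, Ryz.

The Euclidean property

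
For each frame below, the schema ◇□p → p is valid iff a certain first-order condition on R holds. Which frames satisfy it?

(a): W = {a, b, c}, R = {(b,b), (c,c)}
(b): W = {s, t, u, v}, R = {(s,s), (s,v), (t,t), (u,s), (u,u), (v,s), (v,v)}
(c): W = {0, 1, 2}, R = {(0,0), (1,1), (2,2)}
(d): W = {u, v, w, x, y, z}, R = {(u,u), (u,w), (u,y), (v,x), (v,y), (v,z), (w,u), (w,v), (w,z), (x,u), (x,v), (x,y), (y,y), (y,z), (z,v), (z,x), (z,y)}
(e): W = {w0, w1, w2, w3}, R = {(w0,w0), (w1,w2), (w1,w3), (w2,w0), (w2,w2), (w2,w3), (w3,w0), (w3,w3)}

(a), (c)

Frame correspondent (Sahlqvist): ∀x ∀y (Rxy → Ryx) — i.e. symmetry.
(a): ✓.
(b): fails — Rus but not Rsu.
(c): ✓.
(d): fails — Rzx but not Rxz.
(e): fails — Rw1w2 but not Rw2w1.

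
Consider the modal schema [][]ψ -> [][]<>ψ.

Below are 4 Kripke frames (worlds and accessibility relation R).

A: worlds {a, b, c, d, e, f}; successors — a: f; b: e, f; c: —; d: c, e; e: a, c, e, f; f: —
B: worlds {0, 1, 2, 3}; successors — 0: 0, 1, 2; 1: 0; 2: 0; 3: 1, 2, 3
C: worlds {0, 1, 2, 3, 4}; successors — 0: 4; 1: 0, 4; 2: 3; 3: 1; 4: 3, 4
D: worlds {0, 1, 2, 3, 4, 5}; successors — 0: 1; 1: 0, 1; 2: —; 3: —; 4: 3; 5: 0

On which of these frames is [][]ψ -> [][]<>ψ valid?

B, D

This is the axiom for a generalized confluence (Geach) condition; its first-order frame correspondent is forall x forall z (x R^2 z -> exists w (x R^2 w & zRw)).
A: fails — bR²c but no w with bR²w and cRw.
B: satisfies the condition.
C: fails — 0R²3 but no w with 0R²w and 3Rw.
D: satisfies the condition.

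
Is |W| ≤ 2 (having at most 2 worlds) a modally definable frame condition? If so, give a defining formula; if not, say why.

Not definable by any modal formula

Any modally definable frame class is closed under disjoint unions.
Any modal formula valid on each of 3 disjoint one-world frames is valid on their disjoint union (validity is preserved under disjoint unions). Each one-world frame has |W|=1≤2, but the union has |W|=3.
So no modal formula (or set of formulas) defines exactly the |W|≤2 frames.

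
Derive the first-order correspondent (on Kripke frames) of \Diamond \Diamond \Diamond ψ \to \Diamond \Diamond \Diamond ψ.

\forall x \forall y (x R^3 y \to \exists w (y = w \wedge x R^3 w))

This is a Sahlqvist (Geach-type) schema ◇^3□^0ψ → □^0◇^3ψ.
Minimal-valuation argument: fix x; take any y with xR^3y and any z with xR^0z. Set V(ψ) to the set of worlds R-reachable from y in exactly 0 steps. Then □^0ψ holds at y, so the antecedent holds at x; validity forces ◇^3ψ at z, giving a w with zR^3w and yR^0w.
First-order correspondent: \forall x \forall y (x R^3 y \to \exists w (y = w \wedge x R^3 w)).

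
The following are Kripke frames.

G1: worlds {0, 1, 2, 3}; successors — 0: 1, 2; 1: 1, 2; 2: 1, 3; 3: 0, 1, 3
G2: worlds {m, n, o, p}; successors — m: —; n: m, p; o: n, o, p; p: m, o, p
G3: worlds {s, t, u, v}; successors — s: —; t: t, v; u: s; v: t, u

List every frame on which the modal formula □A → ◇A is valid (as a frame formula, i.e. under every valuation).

Frame correspondent (Sahlqvist): ∀x ∃y Rxy — i.e. seriality.
G1: ✓.
G2: fails — world m has no successor.
G3: fails — world s has no successor.
Valid on: G1.

G1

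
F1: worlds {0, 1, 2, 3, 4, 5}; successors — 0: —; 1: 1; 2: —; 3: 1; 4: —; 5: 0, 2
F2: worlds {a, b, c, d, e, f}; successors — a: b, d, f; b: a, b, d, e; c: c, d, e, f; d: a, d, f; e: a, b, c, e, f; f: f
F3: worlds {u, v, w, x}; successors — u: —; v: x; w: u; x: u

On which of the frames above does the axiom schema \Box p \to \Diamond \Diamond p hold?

The schema corresponds to a generalized confluence (Geach) condition: \forall x \exists w (xRw \wedge x R^2 w).
F1: fails — at 0 but no w with 0Rw and 0R²w.
F2: condition met.
F3: fails — at u but no t with uRt and uR²t.

F2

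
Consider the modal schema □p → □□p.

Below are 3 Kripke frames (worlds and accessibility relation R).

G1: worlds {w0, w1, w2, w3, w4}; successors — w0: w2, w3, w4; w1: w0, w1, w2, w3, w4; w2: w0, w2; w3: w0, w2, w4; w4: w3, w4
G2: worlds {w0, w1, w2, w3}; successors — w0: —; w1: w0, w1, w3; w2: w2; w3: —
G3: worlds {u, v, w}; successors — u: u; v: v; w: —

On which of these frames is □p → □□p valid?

The schema corresponds to transitivity: ∀x ∀y ∀z (Rxy ∧ Ryz → Rxz).
G1: fails — Rw3w0 and Rw0w3 but not Rw3w3.
G2: holds.
G3: holds.

G2, G3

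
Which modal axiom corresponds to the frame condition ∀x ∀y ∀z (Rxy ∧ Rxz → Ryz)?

This is the Euclidean property; the standard corresponding axiom is 5: ◇p → □◇p.
Suppose ◇p→□◇p is valid. Take Rxy, Rxz and set V(p)={y}. Then ◇p at x, so □◇p at x, so ◇p at z, so some w with Rzw has p; w=y, i.e. Rzy. By symmetry of the argument, Ryz.

◇p → □◇p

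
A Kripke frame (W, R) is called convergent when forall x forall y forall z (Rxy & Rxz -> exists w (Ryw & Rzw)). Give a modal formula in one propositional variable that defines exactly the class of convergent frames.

◇□ψ → □◇ψ

A defining formula is ◇□ψ → □◇ψ (the .2 axiom).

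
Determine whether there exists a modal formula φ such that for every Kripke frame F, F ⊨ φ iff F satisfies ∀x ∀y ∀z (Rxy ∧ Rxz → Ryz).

This is a Sahlqvist condition; the 5 axiom ◇q → □◇q defines it.
Suppose ◇q→□◇q is valid. Take Rxy, Rxz and set V(q)={y}. Then ◇q at x, so □◇q at x, so ◇q at z, so some w with Rzw has q; w=y, i.e. Rzy. By symmetry of the argument, Ryz.

Yes, by ◇q → □◇q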